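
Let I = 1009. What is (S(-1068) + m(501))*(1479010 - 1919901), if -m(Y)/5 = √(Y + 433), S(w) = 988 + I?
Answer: -880459327 + 2204455*√934 ≈ -8.1309e+8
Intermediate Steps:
S(w) = 1997 (S(w) = 988 + 1009 = 1997)
m(Y) = -5*√(433 + Y) (m(Y) = -5*√(Y + 433) = -5*√(433 + Y))
(S(-1068) + m(501))*(1479010 - 1919901) = (1997 - 5*√(433 + 501))*(1479010 - 1919901) = (1997 - 5*√934)*(-440891) = -880459327 + 2204455*√934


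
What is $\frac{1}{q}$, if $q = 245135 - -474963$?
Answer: $\frac{1}{720098} \approx 1.3887 \cdot 10^{-6}$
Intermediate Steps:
$q = 720098$ ($q = 245135 + 474963 = 720098$)
$\frac{1}{q} = \frac{1}{720098}$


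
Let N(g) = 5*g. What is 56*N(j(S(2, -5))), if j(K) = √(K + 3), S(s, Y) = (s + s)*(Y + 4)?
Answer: 280*I ≈ 280.0*I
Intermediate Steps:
S(s, Y) = 2*s*(4 + Y) (S(s, Y) = (2*s)*(4 + Y) = 2*s*(4 + Y))
j(K) = √(3 + K)
56*N(j(S(2, -5))) = 56*(5*√(3 + 2*2*(4 - 5))) = 56*(5*√(3 + 2*2*(-1))) = 56*(5*√(3 - 4)) = 56*(5*√(-1)) = 56*(5*I) = 280*I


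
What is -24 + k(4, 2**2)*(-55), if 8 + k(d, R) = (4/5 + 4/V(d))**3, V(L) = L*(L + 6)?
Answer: 75181/200 ≈ 375.90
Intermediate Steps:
V(L) = L*(6 + L)
k(d, R) = -8 + (4/5 + 4/(d*(6 + d)))**3 (k(d, R) = -8 + (4/5 + 4/((d*(6 + d))))**3 = -8 + (4*(1/5) + 4*(1/(d*(6 + d))))**3 = -8 + (4/5 + 4/(d*(6 + d)))**3)
-24 + k(4, 2**2)*(-55) = -24 + (-8 + (64/125)*(5 + 4**2 + 6*4)**3/(4**3*(6 + 4)**3))*(-55) = -24 + (-8 + (64/125)*(1/64)*(5 + 16 + 24)**3/10**3)*(-55) = -24 + (-8 + (64/125)*(1/64)*(1/1000)*45**3)*(-55) = -24 + (-8 + (64/125)*(1/64)*(1/1000)*91125)*(-55) = -24 + (-8 + 729/1000)*(-55) = -24 - 7271/1000*(-55) = -24 + 79981/200 = 75181/200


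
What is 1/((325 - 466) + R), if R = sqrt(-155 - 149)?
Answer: -141/20185 - 4*I*sqrt(19)/20185 ≈ -0.0069854 - 0.00086379*I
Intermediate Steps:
R = 4*I*sqrt(19) (R = sqrt(-304) = 4*I*sqrt(19) ≈ 17.436*I)
1/((325 - 466) + R) = 1/((325 - 466) + 4*I*sqrt(19)) = 1/(-141 + 4*I*sqrt(19))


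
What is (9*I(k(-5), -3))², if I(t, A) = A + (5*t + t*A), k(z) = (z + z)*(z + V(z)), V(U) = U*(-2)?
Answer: 859329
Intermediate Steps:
V(U) = -2*U
k(z) = -2*z² (k(z) = (z + z)*(z - 2*z) = (2*z)*(-z) = -2*z²)
I(t, A) = A + 5*t + A*t (I(t, A) = A + (5*t + A*t) = A + 5*t + A*t)
(9*I(k(-5), -3))² = (9*(-3 + 5*(-2*(-5)²) - (-6)*(-5)²))² = (9*(-3 + 5*(-2*25) - (-6)*25))² = (9*(-3 + 5*(-50) - 3*(-50)))² = (9*(-3 - 250 + 150))² = (9*(-103))² = (-927)² = 859329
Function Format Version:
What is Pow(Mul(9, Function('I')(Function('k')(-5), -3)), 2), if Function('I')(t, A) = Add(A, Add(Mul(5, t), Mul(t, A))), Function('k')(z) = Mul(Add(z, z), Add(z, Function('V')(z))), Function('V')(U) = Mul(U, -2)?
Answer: 859329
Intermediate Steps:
Function('V')(U) = Mul(-2, U)
Function('k')(z) = Mul(-2, Pow(z, 2)) (Function('k')(z) = Mul(Add(z, z), Add(z, Mul(-2, z))) = Mul(Mul(2, z), Mul(-1, z)) = Mul(-2, Pow(z, 2)))
Function('I')(t, A) = Add(A, Mul(5, t), Mul(A, t)) (Function('I')(t, A) = Add(A, Add(Mul(5, t), Mul(A, t))) = Add(A, Mul(5, t), Mul(A, t)))
Pow(Mul(9, Function('I')(Function('k')(-5), -3)), 2) = Pow(Mul(9, Add(-3, Mul(5, Mul(-2, Pow(-5, 2))), Mul(-3, Mul(-2, Pow(-5, 2))))), 2) = Pow(Mul(9, Add(-3, Mul(5, Mul(-2, 25)), Mul(-3, Mul(-2, 25)))), 2) = Pow(Mul(9, Add(-3, Mul(5, -50), Mul(-3, -50))), 2) = Pow(Mul(9, Add(-3, -250, 150)), 2) = Pow(Mul(9, -103), 2) = Pow(-927, 2) = 859329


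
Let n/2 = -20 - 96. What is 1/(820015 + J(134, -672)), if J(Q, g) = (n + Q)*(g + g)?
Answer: 1/951727 ≈ 1.0507e-6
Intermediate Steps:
n = -232 (n = 2*(-20 - 96) = 2*(-116) = -232)
J(Q, g) = 2*g*(-232 + Q) (J(Q, g) = (-232 + Q)*(g + g) = (-232 + Q)*(2*g) = 2*g*(-232 + Q))
1/(820015 + J(134, -672)) = 1/(820015 + 2*(-672)*(-232 + 134)) = 1/(820015 + 2*(-672)*(-98)) = 1/(820015 + 131712) = 1/951727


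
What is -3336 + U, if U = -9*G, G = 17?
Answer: -3489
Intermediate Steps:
U = -153 (U = -9*17 = -153)
-3336 + U = -3336 - 153 = -3489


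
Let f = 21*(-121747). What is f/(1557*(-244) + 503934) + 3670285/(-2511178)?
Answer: -81851272794/3707754317 ≈ -22.076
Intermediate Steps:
f = -2556687
f/(1557*(-244) + 503934) + 3670285/(-2511178) = -2556687/(1557*(-244) + 503934) + 3670285/(-2511178) = -2556687/(-379908 + 503934) + 3670285*(-1/2511178) = -2556687/124026 - 3670285/2511178 = -2556687*1/124026 - 3670285/2511178 = -121747/5906 - 3670285/2511178 = -81851272794/3707754317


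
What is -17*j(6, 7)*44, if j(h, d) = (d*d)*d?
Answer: -256564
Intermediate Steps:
j(h, d) = d³ (j(h, d) = d²*d = d³)
-17*j(6, 7)*44 = -17*7³*44 = -17*343*44 = -5831*44 = -256564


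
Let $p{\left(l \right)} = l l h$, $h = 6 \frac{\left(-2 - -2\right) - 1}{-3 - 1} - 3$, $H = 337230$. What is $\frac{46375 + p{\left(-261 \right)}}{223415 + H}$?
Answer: $- \frac{111613}{1121290} \approx -0.09954$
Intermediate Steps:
$h = - \frac{3}{2}$ ($h = 6 \frac{\left(-2 + 2\right) - 1}{-4} - 3 = 6 \left(0 - 1\right) \left(- \frac{1}{4}\right) - 3 = 6 \left(\left(-1\right) \left(- \frac{1}{4}\right)\right) - 3 = 6 \cdot \frac{1}{4} - 3 = \frac{3}{2} - 3 = - \frac{3}{2} \approx -1.5$)
$p{\left(l \right)} = - \frac{3 l^{2}}{2}$ ($p{\left(l \right)} = l l \left(- \frac{3}{2}\right) = l^{2} \left(- \frac{3}{2}\right) = - \frac{3 l^{2}}{2}$)
$\frac{46375 + p{\left(-261 \right)}}{223415 + H} = \frac{46375 - \frac{3 \left(-261\right)^{2}}{2}}{223415 + 337230} = \frac{46375 - \frac{204363}{2}}{560645} = \left(46375 - \frac{204363}{2}\right) \frac{1}{560645} = \left(- \frac{111613}{2}\right) \frac{1}{560645} = - \frac{111613}{1121290}$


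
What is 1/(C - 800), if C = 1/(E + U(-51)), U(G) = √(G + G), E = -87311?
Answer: -358739337983/286991474495153 + I*√102/4878855066417601 ≈ -0.00125 + 2.0701e-15*I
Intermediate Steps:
U(G) = √2*√G (U(G) = √(2*G) = √2*√G)
C = 1/(-87311 + I*√102) (C = 1/(-87311 + √2*√(-51)) = 1/(-87311 + √2*(I*√51)) = 1/(-87311 + I*√102) ≈ -1.1453e-5 - 1.3e-9*I)
1/(C - 800) = 1/((-87311/7623210823 - I*√102/7623210823) - 800) = 1/(-6098568745711/7623210823 - I*√102/7623210823)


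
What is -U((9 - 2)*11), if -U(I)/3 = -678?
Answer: -2034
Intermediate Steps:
U(I) = 2034 (U(I) = -3*(-678) = 2034)
-U((9 - 2)*11) = -1*2034 = -2034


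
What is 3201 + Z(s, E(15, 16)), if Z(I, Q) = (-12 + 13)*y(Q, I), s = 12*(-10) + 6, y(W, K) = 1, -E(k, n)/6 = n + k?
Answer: 3202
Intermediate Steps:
E(k, n) = -6*k - 6*n (E(k, n) = -6*(n + k) = -6*(k + n) = -6*k - 6*n)
s = -114 (s = -120 + 6 = -114)
Z(I, Q) = 1 (Z(I, Q) = (-12 + 13)*1 = 1*1 = 1)
3201 + Z(s, E(15, 16)) = 3201 + 1 = 3202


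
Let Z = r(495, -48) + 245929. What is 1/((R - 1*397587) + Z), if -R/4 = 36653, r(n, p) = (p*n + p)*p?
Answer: 1/844514 ≈ 1.1841e-6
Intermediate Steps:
r(n, p) = p*(p + n*p) (r(n, p) = (n*p + p)*p = (p + n*p)*p = p*(p + n*p))
R = -146612 (R = -4*36653 = -146612)
Z = 1388713 (Z = (-48)**2*(1 + 495) + 245929 = 2304*496 + 245929 = 1142784 + 245929 = 1388713)
1/((R - 1*397587) + Z) = 1/((-146612 - 1*397587) + 1388713) = 1/((-146612 - 397587) + 1388713) = 1/(-544199 + 1388713) = 1/844514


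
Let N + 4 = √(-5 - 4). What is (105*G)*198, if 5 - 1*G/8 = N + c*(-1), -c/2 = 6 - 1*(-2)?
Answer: -1164240 - 498960*I ≈ -1.1642e+6 - 4.9896e+5*I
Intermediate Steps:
c = -16 (c = -2*(6 - 1*(-2)) = -2*(6 + 2) = -2*8 = -16)
N = -4 + 3*I (N = -4 + √(-5 - 4) = -4 + √(-9) = -4 + 3*I ≈ -4.0 + 3.0*I)
G = -56 - 24*I (G = 40 - 8*((-4 + 3*I) - 16*(-1)) = 40 - 8*((-4 + 3*I) + 16) = 40 - 8*(12 + 3*I) = 40 + (-96 - 24*I) = -56 - 24*I ≈ -56.0 - 24.0*I)
(105*G)*198 = (105*(-56 - 24*I))*198 = (-5880 - 2520*I)*198 = -1164240 - 498960*I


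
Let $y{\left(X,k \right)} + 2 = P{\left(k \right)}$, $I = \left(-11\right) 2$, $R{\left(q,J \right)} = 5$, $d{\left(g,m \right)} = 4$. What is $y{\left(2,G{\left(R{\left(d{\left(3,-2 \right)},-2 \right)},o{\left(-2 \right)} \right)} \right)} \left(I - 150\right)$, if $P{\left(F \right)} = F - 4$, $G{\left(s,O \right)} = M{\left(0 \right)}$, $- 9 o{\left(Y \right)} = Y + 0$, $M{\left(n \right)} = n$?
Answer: $1032$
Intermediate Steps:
$o{\left(Y \right)} = - \frac{Y}{9}$ ($o{\left(Y \right)} = - \frac{Y + 0}{9} = - \frac{Y}{9}$)
$G{\left(s,O \right)} = 0$
$P{\left(F \right)} = -4 + F$
$I = -22$
$y{\left(X,k \right)} = -6 + k$ ($y{\left(X,k \right)} = -2 + \left(-4 + k\right) = -6 + k$)
$y{\left(2,G{\left(R{\left(d{\left(3,-2 \right)},-2 \right)},o{\left(-2 \right)} \right)} \right)} \left(I - 150\right) = \left(-6 + 0\right) \left(-22 - 150\right) = \left(-6\right) \left(-172\right) = 1032$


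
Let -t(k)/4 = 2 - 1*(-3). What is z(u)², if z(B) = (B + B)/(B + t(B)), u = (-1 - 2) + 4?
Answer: 4/361 ≈ 0.011080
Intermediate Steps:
t(k) = -20 (t(k) = -4*(2 - 1*(-3)) = -4*(2 + 3) = -4*5 = -20)
u = 1 (u = -3 + 4 = 1)
z(B) = 2*B/(-20 + B) (z(B) = (B + B)/(B - 20) = (2*B)/(-20 + B) = 2*B/(-20 + B))
z(u)² = (2*1/(-20 + 1))² = (2*1/(-19))² = (2*1*(-1/19))² = (-2/19)² = 4/361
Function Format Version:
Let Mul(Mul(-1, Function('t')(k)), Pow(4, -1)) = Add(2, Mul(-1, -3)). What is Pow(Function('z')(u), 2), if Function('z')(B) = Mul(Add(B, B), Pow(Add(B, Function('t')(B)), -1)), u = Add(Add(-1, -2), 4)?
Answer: Rational(4, 361) ≈ 0.011080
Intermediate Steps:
Function('t')(k) = -20 (Function('t')(k) = Mul(-4, Add(2, Mul(-1, -3))) = Mul(-4, Add(2, 3)) = Mul(-4, 5) = -20)
u = 1 (u = Add(-3, 4) = 1)
Function('z')(B) = Mul(2, B, Pow(Add(-20, B), -1)) (Function('z')(B) = Mul(Add(B, B), Pow(Add(B, -20), -1)) = Mul(Mul(2, B), Pow(Add(-20, B), -1)) = Mul(2, B, Pow(Add(-20, B), -1)))
Pow(Function('z')(u), 2) = Pow(Mul(2, 1, Pow(Add(-20, 1), -1)), 2) = Pow(Mul(2, 1, Pow(-19, -1)), 2) = Pow(Mul(2, 1, Rational(-1, 19)), 2) = Pow(Rational(-2, 19), 2) = Rational(4, 361)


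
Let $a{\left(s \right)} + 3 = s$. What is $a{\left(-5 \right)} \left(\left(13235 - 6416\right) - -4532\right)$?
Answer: $-90808$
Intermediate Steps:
$a{\left(s \right)} = -3 + s$
$a{\left(-5 \right)} \left(\left(13235 - 6416\right) - -4532\right) = \left(-3 - 5\right) \left(\left(13235 - 6416\right) - -4532\right) = - 8 \left(\left(13235 - 6416\right) + 4532\right) = - 8 \left(6819 + 4532\right) = \left(-8\right) 11351 = -90808$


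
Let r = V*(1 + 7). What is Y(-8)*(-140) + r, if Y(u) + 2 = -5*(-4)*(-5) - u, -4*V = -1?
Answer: 13162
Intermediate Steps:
V = ¼ (V = -¼*(-1) = ¼ ≈ 0.25000)
r = 2 (r = (1 + 7)/4 = (¼)*8 = 2)
Y(u) = -102 - u (Y(u) = -2 + (-5*(-4)*(-5) - u) = -2 + (20*(-5) - u) = -2 + (-100 - u) = -102 - u)
Y(-8)*(-140) + r = (-102 - 1*(-8))*(-140) + 2 = (-102 + 8)*(-140) + 2 = -94*(-140) + 2 = 13160 + 2 = 13162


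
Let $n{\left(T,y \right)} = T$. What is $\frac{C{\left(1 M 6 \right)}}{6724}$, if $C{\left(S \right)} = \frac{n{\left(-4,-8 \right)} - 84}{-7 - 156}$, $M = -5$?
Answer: $\frac{22}{274003} \approx 8.0291 \cdot 10^{-5}$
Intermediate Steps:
$C{\left(S \right)} = \frac{88}{163}$ ($C{\left(S \right)} = \frac{-4 - 84}{-7 - 156} = - \frac{88}{-163} = \left(-88\right) \left(- \frac{1}{163}\right) = \frac{88}{163}$)
$\frac{C{\left(1 M 6 \right)}}{6724} = \frac{88}{163 \cdot 6724} = \frac{88}{163} \cdot \frac{1}{6724} = \frac{22}{274003}$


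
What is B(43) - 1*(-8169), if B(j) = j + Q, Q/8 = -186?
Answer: 6724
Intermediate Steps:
Q = -1488 (Q = 8*(-186) = -1488)
B(j) = -1488 + j (B(j) = j - 1488 = -1488 + j)
B(43) - 1*(-8169) = (-1488 + 43) - 1*(-8169) = -1445 + 8169 = 6724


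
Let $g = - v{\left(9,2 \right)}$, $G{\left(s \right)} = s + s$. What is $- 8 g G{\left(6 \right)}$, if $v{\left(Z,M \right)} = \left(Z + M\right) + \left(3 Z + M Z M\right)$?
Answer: $7104$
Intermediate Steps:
$G{\left(s \right)} = 2 s$
$v{\left(Z,M \right)} = M + 4 Z + Z M^{2}$ ($v{\left(Z,M \right)} = \left(M + Z\right) + \left(3 Z + Z M^{2}\right) = M + 4 Z + Z M^{2}$)
$g = -74$ ($g = - (2 + 4 \cdot 9 + 9 \cdot 2^{2}) = - (2 + 36 + 9 \cdot 4) = - (2 + 36 + 36) = \left(-1\right) 74 = -74$)
$- 8 g G{\left(6 \right)} = \left(-8\right) \left(-74\right) 2 \cdot 6 = 592 \cdot 12 = 7104$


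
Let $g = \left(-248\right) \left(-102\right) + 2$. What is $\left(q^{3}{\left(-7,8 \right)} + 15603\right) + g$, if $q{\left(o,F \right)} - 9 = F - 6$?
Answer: $42232$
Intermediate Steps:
$q{\left(o,F \right)} = 3 + F$ ($q{\left(o,F \right)} = 9 + \left(F - 6\right) = 9 + \left(-6 + F\right) = 3 + F$)
$g = 25298$ ($g = 25296 + 2 = 25298$)
$\left(q^{3}{\left(-7,8 \right)} + 15603\right) + g = \left(\left(3 + 8\right)^{3} + 15603\right) + 25298 = \left(11^{3} + 15603\right) + 25298 = \left(1331 + 15603\right) + 25298 = 16934 + 25298 = 42232$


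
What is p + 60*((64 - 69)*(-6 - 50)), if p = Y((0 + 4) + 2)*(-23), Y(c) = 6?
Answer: 16662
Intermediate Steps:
p = -138 (p = 6*(-23) = -138)
p + 60*((64 - 69)*(-6 - 50)) = -138 + 60*((64 - 69)*(-6 - 50)) = -138 + 60*(-5*(-56)) = -138 + 60*280 = -138 + 16800 = 16662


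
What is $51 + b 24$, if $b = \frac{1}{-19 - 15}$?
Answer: $\frac{855}{17} \approx 50.294$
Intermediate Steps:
$b = - \frac{1}{34}$ ($b = \frac{1}{-34} = - \frac{1}{34} \approx -0.029412$)
$51 + b 24 = 51 - \frac{12}{17} = \frac{855}{17}$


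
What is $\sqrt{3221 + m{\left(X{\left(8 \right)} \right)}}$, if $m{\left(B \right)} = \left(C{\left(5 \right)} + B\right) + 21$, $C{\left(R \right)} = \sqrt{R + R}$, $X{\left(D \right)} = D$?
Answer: $\sqrt{3250 + \sqrt{10}} \approx 57.036$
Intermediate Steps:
$C{\left(R \right)} = \sqrt{2} \sqrt{R}$ ($C{\left(R \right)} = \sqrt{2 R} = \sqrt{2} \sqrt{R}$)
$m{\left(B \right)} = 21 + B + \sqrt{10}$ ($m{\left(B \right)} = \left(\sqrt{2} \sqrt{5} + B\right) + 21 = \left(\sqrt{10} + B\right) + 21 = \left(B + \sqrt{10}\right) + 21 = 21 + B + \sqrt{10}$)
$\sqrt{3221 + m{\left(X{\left(8 \right)} \right)}} = \sqrt{3221 + \left(21 + 8 + \sqrt{10}\right)} = \sqrt{3221 + \left(29 + \sqrt{10}\right)} = \sqrt{3250 + \sqrt{10}}$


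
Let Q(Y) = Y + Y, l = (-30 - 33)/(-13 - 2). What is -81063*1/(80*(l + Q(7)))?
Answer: -81063/1456 ≈ -55.675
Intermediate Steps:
l = 21/5 (l = -63/(-15) = -63*(-1/15) = 21/5 ≈ 4.2000)
Q(Y) = 2*Y
-81063*1/(80*(l + Q(7))) = -81063*1/(80*(21/5 + 2*7)) = -81063*1/(80*(21/5 + 14)) = -81063/(80*(91/5)) = -81063/1456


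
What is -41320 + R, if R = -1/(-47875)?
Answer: -1978194999/47875 ≈ -41320.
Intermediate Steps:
R = 1/47875 (R = -1*(-1/47875) = 1/47875 ≈ 2.0888e-5)
-41320 + R = -41320 + 1/47875 = -1978194999/47875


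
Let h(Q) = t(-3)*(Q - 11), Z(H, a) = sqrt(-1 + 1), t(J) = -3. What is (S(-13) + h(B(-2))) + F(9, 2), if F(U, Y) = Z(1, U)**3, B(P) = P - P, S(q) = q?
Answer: 20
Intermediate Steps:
B(P) = 0
Z(H, a) = 0 (Z(H, a) = sqrt(0) = 0)
h(Q) = 33 - 3*Q (h(Q) = -3*(Q - 11) = -3*(-11 + Q) = 33 - 3*Q)
F(U, Y) = 0 (F(U, Y) = 0**3 = 0)
(S(-13) + h(B(-2))) + F(9, 2) = (-13 + (33 - 3*0)) + 0 = (-13 + (33 + 0)) + 0 = (-13 + 33) + 0 = 20 + 0 = 20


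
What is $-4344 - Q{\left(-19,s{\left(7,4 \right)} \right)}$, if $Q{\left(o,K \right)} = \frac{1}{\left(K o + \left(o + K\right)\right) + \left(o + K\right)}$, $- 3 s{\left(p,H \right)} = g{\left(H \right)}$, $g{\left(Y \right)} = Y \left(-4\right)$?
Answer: $- \frac{1676781}{386} \approx -4344.0$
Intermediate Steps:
$g{\left(Y \right)} = - 4 Y$
$s{\left(p,H \right)} = \frac{4 H}{3}$ ($s{\left(p,H \right)} = - \frac{\left(-4\right) H}{3} = \frac{4 H}{3}$)
$Q{\left(o,K \right)} = \frac{1}{2 K + 2 o + K o}$ ($Q{\left(o,K \right)} = \frac{1}{\left(K o + \left(K + o\right)\right) + \left(K + o\right)} = \frac{1}{\left(K + o + K o\right) + \left(K + o\right)} = \frac{1}{2 K + 2 o + K o}$)
$-4344 - Q{\left(-19,s{\left(7,4 \right)} \right)} = -4344 - \frac{1}{2 \cdot \frac{4}{3} \cdot 4 + 2 \left(-19\right) + \frac{4}{3} \cdot 4 \left(-19\right)} = -4344 - \frac{1}{2 \cdot \frac{16}{3} - 38 + \frac{16}{3} \left(-19\right)} = -4344 - \frac{1}{\frac{32}{3} - 38 - \frac{304}{3}} = -4344 - \frac{1}{- \frac{386}{3}} = -4344 - - \frac{3}{386} = -4344 + \frac{3}{386} = - \frac{1676781}{386}$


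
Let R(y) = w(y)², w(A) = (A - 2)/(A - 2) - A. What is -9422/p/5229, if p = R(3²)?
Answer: -673/23904 ≈ -0.028154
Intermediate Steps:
w(A) = 1 - A (w(A) = (-2 + A)/(-2 + A) - A = 1 - A)
R(y) = (1 - y)²
p = 64 (p = (-1 + 3²)² = (-1 + 9)² = 8² = 64)
-9422/p/5229 = -9422/64/5229 = -9422*1/64*(1/5229) = -4711/32*1/5229 = -673/23904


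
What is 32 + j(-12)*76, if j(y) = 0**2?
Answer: 32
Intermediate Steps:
j(y) = 0
32 + j(-12)*76 = 32 + 0*76 = 32 + 0 = 32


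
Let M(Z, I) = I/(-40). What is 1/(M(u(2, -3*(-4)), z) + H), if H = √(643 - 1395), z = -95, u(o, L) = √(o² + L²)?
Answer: 152/48489 - 256*I*√47/48489 ≈ 0.0031347 - 0.036195*I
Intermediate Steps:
u(o, L) = √(L² + o²)
M(Z, I) = -I/40 (M(Z, I) = I*(-1/40) = -I/40)
H = 4*I*√47 (H = √(-752) = 4*I*√47 ≈ 27.423*I)
1/(M(u(2, -3*(-4)), z) + H) = 1/(-1/40*(-95) + 4*I*√47) = 1/(19/8 + 4*I*√47)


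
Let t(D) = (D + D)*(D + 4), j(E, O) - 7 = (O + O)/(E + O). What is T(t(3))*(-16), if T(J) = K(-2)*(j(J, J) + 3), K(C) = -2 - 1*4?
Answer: 1056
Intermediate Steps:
K(C) = -6 (K(C) = -2 - 4 = -6)
j(E, O) = 7 + 2*O/(E + O) (j(E, O) = 7 + (O + O)/(E + O) = 7 + (2*O)/(E + O) = 7 + 2*O/(E + O))
t(D) = 2*D*(4 + D) (t(D) = (2*D)*(4 + D) = 2*D*(4 + D))
T(J) = -66 (T(J) = -6*((7*J + 9*J)/(J + J) + 3) = -6*((16*J)/((2*J)) + 3) = -6*((1/(2*J))*(16*J) + 3) = -6*(8 + 3) = -6*11 = -66)
T(t(3))*(-16) = -66*(-16) = 1056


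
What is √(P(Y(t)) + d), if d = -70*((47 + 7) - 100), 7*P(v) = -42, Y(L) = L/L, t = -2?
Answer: √3214 ≈ 56.692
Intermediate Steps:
Y(L) = 1
P(v) = -6 (P(v) = (⅐)*(-42) = -6)
d = 3220 (d = -70*(54 - 100) = -70*(-46) = 3220)
√(P(Y(t)) + d) = √(-6 + 3220) = √3214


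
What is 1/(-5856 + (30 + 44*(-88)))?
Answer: -1/9698 ≈ -0.00010311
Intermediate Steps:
1/(-5856 + (30 + 44*(-88))) = 1/(-5856 + (30 - 3872)) = 1/(-5856 - 3842) = 1/(-9698) = -1/9698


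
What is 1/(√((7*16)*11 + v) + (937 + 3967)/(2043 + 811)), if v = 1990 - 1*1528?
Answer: -1749502/1721764511 + 22399619*√14/3443529022 ≈ 0.023323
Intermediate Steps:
v = 462 (v = 1990 - 1528 = 462)
1/(√((7*16)*11 + v) + (937 + 3967)/(2043 + 811)) = 1/(√((7*16)*11 + 462) + (937 + 3967)/(2043 + 811)) = 1/(√(112*11 + 462) + 4904/2854) = 1/(√(1232 + 462) + 4904*(1/2854)) = 1/(√1694 + 2452/1427) = 1/(11*√14 + 2452/1427) = 1/(2452/1427 + 11*√14)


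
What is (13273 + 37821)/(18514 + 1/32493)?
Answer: 1660197342/601575403 ≈ 2.7598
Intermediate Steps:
(13273 + 37821)/(18514 + 1/32493) = 51094/(18514 + 1/32493) = 51094/(601575403/32493) = 51094*(32493/601575403) = 1660197342/601575403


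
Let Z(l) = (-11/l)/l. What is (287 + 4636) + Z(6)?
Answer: 177217/36 ≈ 4922.7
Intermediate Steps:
Z(l) = -11/l**2
(287 + 4636) + Z(6) = (287 + 4636) - 11/6**2 = 4923 - 11*1/36 = 4923 - 11/36 = 177217/36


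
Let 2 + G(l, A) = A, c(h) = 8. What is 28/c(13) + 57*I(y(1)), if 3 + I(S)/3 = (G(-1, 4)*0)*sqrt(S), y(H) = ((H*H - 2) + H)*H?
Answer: -1019/2 ≈ -509.50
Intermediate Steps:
G(l, A) = -2 + A
y(H) = H*(-2 + H + H**2) (y(H) = ((H**2 - 2) + H)*H = ((-2 + H**2) + H)*H = (-2 + H + H**2)*H = H*(-2 + H + H**2))
I(S) = -9 (I(S) = -9 + 3*(((-2 + 4)*0)*sqrt(S)) = -9 + 3*((2*0)*sqrt(S)) = -9 + 3*(0*sqrt(S)) = -9 + 3*0 = -9 + 0 = -9)
28/c(13) + 57*I(y(1)) = 28/8 + 57*(-9) = 28*(1/8) - 513 = 7/2 - 513 = -1019/2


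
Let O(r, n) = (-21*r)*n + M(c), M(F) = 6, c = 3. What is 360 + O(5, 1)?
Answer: 261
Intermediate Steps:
O(r, n) = 6 - 21*n*r (O(r, n) = (-21*r)*n + 6 = -21*n*r + 6 = 6 - 21*n*r)
360 + O(5, 1) = 360 + (6 - 21*1*5) = 360 + (6 - 105) = 360 - 99 = 261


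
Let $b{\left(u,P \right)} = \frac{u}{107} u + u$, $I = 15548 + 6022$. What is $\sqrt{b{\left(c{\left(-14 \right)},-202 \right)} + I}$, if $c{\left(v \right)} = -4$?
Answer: $\frac{\sqrt{246910846}}{107} \approx 146.85$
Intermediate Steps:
$I = 21570$
$b{\left(u,P \right)} = u + \frac{u^{2}}{107}$ ($b{\left(u,P \right)} = u \frac{1}{107} u + u = \frac{u}{107} u + u = \frac{u^{2}}{107} + u = u + \frac{u^{2}}{107}$)
$\sqrt{b{\left(c{\left(-14 \right)},-202 \right)} + I} = \sqrt{\frac{1}{107} \left(-4\right) \left(107 - 4\right) + 21570} = \sqrt{\frac{1}{107} \left(-4\right) 103 + 21570} = \sqrt{- \frac{412}{107} + 21570} = \sqrt{\frac{2307578}{107}} = \frac{\sqrt{246910846}}{107}$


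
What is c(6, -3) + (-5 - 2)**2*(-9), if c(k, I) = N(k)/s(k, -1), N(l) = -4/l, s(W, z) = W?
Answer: -3970/9 ≈ -441.11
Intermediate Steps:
c(k, I) = -4/k**2 (c(k, I) = (-4/k)/k = -4/k**2)
c(6, -3) + (-5 - 2)**2*(-9) = -4/6**2 + (-5 - 2)**2*(-9) = -4*1/36 + (-7)**2*(-9) = -1/9 + 49*(-9) = -1/9 - 441 = -3970/9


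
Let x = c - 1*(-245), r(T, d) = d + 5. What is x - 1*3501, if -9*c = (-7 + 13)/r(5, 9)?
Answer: -68377/21 ≈ -3256.0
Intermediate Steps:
r(T, d) = 5 + d
c = -1/21 (c = -(-7 + 13)/(9*(5 + 9)) = -6/(9*14) = -6/126 = -⅑*3/7 = -1/21 ≈ -0.047619)
x = 5144/21 (x = -1/21 - 1*(-245) = -1/21 + 245 = 5144/21 ≈ 244.95)
x - 1*3501 = 5144/21 - 1*3501 = 5144/21 - 3501 = -68377/21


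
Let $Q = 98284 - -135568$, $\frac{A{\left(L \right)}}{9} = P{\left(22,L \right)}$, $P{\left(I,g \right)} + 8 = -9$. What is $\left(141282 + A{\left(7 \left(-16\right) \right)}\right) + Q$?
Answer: $374981$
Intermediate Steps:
$P{\left(I,g \right)} = -17$ ($P{\left(I,g \right)} = -8 - 9 = -17$)
$A{\left(L \right)} = -153$ ($A{\left(L \right)} = 9 \left(-17\right) = -153$)
$Q = 233852$ ($Q = 98284 + 135568 = 233852$)
$\left(141282 + A{\left(7 \left(-16\right) \right)}\right) + Q = \left(141282 - 153\right) + 233852 = 141129 + 233852 = 374981$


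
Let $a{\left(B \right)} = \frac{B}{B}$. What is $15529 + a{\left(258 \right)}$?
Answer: $15530$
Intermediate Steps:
$a{\left(B \right)} = 1$
$15529 + a{\left(258 \right)} = 15529 + 1 = 15530$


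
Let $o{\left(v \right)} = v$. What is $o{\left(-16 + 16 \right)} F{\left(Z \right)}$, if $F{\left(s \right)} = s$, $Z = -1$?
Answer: $0$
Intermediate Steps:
$o{\left(-16 + 16 \right)} F{\left(Z \right)} = \left(-16 + 16\right) \left(-1\right) = 0 \left(-1\right) = 0$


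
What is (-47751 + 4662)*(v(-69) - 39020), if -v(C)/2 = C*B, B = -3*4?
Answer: 1752688164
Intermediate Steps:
B = -12
v(C) = 24*C (v(C) = -2*C*(-12) = -(-24)*C = 24*C)
(-47751 + 4662)*(v(-69) - 39020) = (-47751 + 4662)*(24*(-69) - 39020) = -43089*(-1656 - 39020) = -43089*(-40676) = 1752688164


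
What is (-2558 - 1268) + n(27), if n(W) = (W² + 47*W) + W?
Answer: -1801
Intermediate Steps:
n(W) = W² + 48*W
(-2558 - 1268) + n(27) = (-2558 - 1268) + 27*(48 + 27) = -3826 + 27*75 = -3826 + 2025 = -1801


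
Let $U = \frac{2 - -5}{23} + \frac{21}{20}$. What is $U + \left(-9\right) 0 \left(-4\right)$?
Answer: $\frac{623}{460} \approx 1.3543$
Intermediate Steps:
$U = \frac{623}{460}$ ($U = \left(2 + 5\right) \frac{1}{23} + 21 \cdot \frac{1}{20} = 7 \cdot \frac{1}{23} + \frac{21}{20} = \frac{7}{23} + \frac{21}{20} = \frac{623}{460} \approx 1.3543$)
$U + \left(-9\right) 0 \left(-4\right) = \frac{623}{460} + \left(-9\right) 0 \left(-4\right) = \frac{623}{460} + 0 \left(-4\right) = \frac{623}{460} + 0 = \frac{623}{460}$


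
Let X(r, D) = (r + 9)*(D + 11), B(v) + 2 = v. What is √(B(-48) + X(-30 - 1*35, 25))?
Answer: I*√2066 ≈ 45.453*I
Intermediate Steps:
B(v) = -2 + v
X(r, D) = (9 + r)*(11 + D)
√(B(-48) + X(-30 - 1*35, 25)) = √((-2 - 48) + (99 + 9*25 + 11*(-30 - 1*35) + 25*(-30 - 1*35))) = √(-50 + (99 + 225 + 11*(-30 - 35) + 25*(-30 - 35))) = √(-50 + (99 + 225 + 11*(-65) + 25*(-65))) = √(-50 + (99 + 225 - 715 - 1625)) = √(-50 - 2016) = √(-2066) = I*√2066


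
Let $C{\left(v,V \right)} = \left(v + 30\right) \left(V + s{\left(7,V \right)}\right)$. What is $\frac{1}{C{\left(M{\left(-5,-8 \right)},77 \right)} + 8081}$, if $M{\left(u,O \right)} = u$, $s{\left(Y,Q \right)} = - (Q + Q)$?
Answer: $\frac{1}{6156} \approx 0.00016244$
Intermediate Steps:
$s{\left(Y,Q \right)} = - 2 Q$
$C{\left(v,V \right)} = - V \left(30 + v\right)$ ($C{\left(v,V \right)} = \left(v + 30\right) \left(V - 2 V\right) = \left(30 + v\right) \left(- V\right) = - V \left(30 + v\right)$)
$\frac{1}{C{\left(M{\left(-5,-8 \right)},77 \right)} + 8081} = \frac{1}{77 \left(-30 - -5\right) + 8081} = \frac{1}{77 \left(-30 + 5\right) + 8081} = \frac{1}{77 \left(-25\right) + 8081} = \frac{1}{-1925 + 8081} = \frac{1}{6156}$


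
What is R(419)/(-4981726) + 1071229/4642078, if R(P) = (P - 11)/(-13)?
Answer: 34688647832063/150316144333082 ≈ 0.23077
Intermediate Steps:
R(P) = 11/13 - P/13 (R(P) = -(-11 + P)/13 = 11/13 - P/13)
R(419)/(-4981726) + 1071229/4642078 = (11/13 - 1/13*419)/(-4981726) + 1071229/4642078 = (11/13 - 419/13)*(-1/4981726) + 1071229*(1/4642078) = -408/13*(-1/4981726) + 1071229/4642078 = 204/32381219 + 1071229/4642078 = 34688647832063/150316144333082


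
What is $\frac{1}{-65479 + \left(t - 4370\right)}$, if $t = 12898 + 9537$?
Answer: $- \frac{1}{47414} \approx -2.1091 \cdot 10^{-5}$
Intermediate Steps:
$t = 22435$
$\frac{1}{-65479 + \left(t - 4370\right)} = \frac{1}{-65479 + \left(22435 - 4370\right)} = \frac{1}{-65479 + 18065} = \frac{1}{-47414} = - \frac{1}{47414}$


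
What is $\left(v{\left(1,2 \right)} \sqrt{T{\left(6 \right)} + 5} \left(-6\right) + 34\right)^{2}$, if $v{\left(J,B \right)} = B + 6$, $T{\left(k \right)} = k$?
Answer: $26500 - 3264 \sqrt{11} \approx 15675.0$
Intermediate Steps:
$v{\left(J,B \right)} = 6 + B$
$\left(v{\left(1,2 \right)} \sqrt{T{\left(6 \right)} + 5} \left(-6\right) + 34\right)^{2} = \left(\left(6 + 2\right) \sqrt{6 + 5} \left(-6\right) + 34\right)^{2} = \left(8 \sqrt{11} \left(-6\right) + 34\right)^{2} = \left(- 48 \sqrt{11} + 34\right)^{2} = \left(34 - 48 \sqrt{11}\right)^{2}$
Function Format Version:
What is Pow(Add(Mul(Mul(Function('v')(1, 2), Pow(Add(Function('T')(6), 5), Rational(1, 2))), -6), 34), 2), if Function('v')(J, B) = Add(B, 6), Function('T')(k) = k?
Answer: Add(26500, Mul(-3264, Pow(11, Rational(1, 2)))) ≈ 15675.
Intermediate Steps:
Function('v')(J, B) = Add(6, B)
Pow(Add(Mul(Mul(Function('v')(1, 2), Pow(Add(Function('T')(6), 5), Rational(1, 2))), -6), 34), 2) = Pow(Add(Mul(Mul(Add(6, 2), Pow(Add(6, 5), Rational(1, 2))), -6), 34), 2) = Pow(Add(Mul(Mul(8, Pow(11, Rational(1, 2))), -6), 34), 2) = Pow(Add(Mul(-48, Pow(11, Rational(1, 2))), 34), 2) = Pow(Add(34, Mul(-48, Pow(11, Rational(1, 2)))), 2)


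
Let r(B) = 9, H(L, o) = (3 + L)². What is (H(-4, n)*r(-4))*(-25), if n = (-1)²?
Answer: -225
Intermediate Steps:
n = 1
(H(-4, n)*r(-4))*(-25) = ((3 - 4)²*9)*(-25) = ((-1)²*9)*(-25) = (1*9)*(-25) = 9*(-25) = -225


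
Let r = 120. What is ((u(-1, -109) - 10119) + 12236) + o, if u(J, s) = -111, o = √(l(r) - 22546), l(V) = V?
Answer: 2006 + I*√22426 ≈ 2006.0 + 149.75*I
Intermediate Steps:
o = I*√22426 (o = √(120 - 22546) = √(-22426) = I*√22426 ≈ 149.75*I)
((u(-1, -109) - 10119) + 12236) + o = ((-111 - 10119) + 12236) + I*√22426 = (-10230 + 12236) + I*√22426 = 2006 + I*√22426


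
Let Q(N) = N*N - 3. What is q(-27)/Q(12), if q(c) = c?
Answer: -9/47 ≈ -0.19149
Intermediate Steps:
Q(N) = -3 + N**2 (Q(N) = N**2 - 3 = -3 + N**2)
q(-27)/Q(12) = -27/(-3 + 12**2) = -27/(-3 + 144) = -27/141 = -27*1/141 = -9/47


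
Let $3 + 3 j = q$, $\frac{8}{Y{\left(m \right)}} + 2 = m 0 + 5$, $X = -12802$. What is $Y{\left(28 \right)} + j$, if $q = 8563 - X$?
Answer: $\frac{21370}{3} \approx 7123.3$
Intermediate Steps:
$Y{\left(m \right)} = \frac{8}{3}$ ($Y{\left(m \right)} = \frac{8}{-2 + \left(m 0 + 5\right)} = \frac{8}{-2 + \left(0 + 5\right)} = \frac{8}{-2 + 5} = \frac{8}{3}$)
$q = 21365$ ($q = 8563 - -12802 = 8563 + 12802 = 21365$)
$j = \frac{21362}{3}$ ($j = -1 + \frac{1}{3} \cdot 21365 = -1 + \frac{21365}{3} = \frac{21362}{3} \approx 7120.7$)
$Y{\left(28 \right)} + j = \frac{8}{3} + \frac{21362}{3} = \frac{21370}{3}$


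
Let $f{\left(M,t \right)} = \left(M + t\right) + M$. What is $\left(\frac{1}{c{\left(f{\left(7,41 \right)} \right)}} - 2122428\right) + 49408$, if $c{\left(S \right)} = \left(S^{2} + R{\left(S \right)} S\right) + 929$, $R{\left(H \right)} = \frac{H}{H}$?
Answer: $- \frac{8310737179}{4009} \approx -2.073 \cdot 10^{6}$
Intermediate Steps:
$f{\left(M,t \right)} = t + 2 M$
$R{\left(H \right)} = 1$
$c{\left(S \right)} = 929 + S + S^{2}$ ($c{\left(S \right)} = \left(S^{2} + 1 S\right) + 929 = \left(S^{2} + S\right) + 929 = \left(S + S^{2}\right) + 929 = 929 + S + S^{2}$)
$\left(\frac{1}{c{\left(f{\left(7,41 \right)} \right)}} - 2122428\right) + 49408 = \left(\frac{1}{929 + \left(41 + 2 \cdot 7\right) + \left(41 + 2 \cdot 7\right)^{2}} - 2122428\right) + 49408 = \left(\frac{1}{929 + \left(41 + 14\right) + \left(41 + 14\right)^{2}} - 2122428\right) + 49408 = \left(\frac{1}{929 + 55 + 55^{2}} - 2122428\right) + 49408 = \left(\frac{1}{929 + 55 + 3025} - 2122428\right) + 49408 = \left(\frac{1}{4009} - 2122428\right) + 49408 = - \frac{8508813851}{4009} + 49408 = - \frac{8310737179}{4009}$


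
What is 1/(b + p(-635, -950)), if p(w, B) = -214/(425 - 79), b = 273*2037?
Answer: 173/96205366 ≈ 1.7982e-6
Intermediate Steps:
b = 556101
p(w, B) = -107/173 (p(w, B) = -214/346 = -214*1/346 = -107/173)
1/(b + p(-635, -950)) = 1/(556101 - 107/173) = 1/(96205366/173) = 173/96205366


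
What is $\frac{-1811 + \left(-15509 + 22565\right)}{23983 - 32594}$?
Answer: $- \frac{5245}{8611} \approx -0.6091$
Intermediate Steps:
$\frac{-1811 + \left(-15509 + 22565\right)}{23983 - 32594} = \frac{-1811 + 7056}{-8611} = 5245 \left(- \frac{1}{8611}\right) = - \frac{5245}{8611}$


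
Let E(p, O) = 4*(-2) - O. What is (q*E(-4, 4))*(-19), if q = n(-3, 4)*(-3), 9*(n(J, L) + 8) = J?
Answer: 5700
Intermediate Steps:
n(J, L) = -8 + J/9
E(p, O) = -8 - O
q = 25 (q = (-8 + (⅑)*(-3))*(-3) = (-8 - ⅓)*(-3) = -25/3*(-3) = 25)
(q*E(-4, 4))*(-19) = (25*(-8 - 1*4))*(-19) = (25*(-8 - 4))*(-19) = (25*(-12))*(-19) = -300*(-19) = 5700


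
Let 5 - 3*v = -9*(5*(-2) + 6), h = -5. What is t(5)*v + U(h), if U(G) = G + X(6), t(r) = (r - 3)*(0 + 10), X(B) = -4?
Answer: -647/3 ≈ -215.67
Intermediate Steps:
t(r) = -30 + 10*r (t(r) = (-3 + r)*10 = -30 + 10*r)
U(G) = -4 + G (U(G) = G - 4 = -4 + G)
v = -31/3 (v = 5/3 - (-3)*(5*(-2) + 6) = 5/3 - (-3)*(-10 + 6) = 5/3 - (-3)*(-4) = 5/3 - 1/3*36 = 5/3 - 12 = -31/3 ≈ -10.333)
t(5)*v + U(h) = (-30 + 10*5)*(-31/3) + (-4 - 5) = (-30 + 50)*(-31/3) - 9 = 20*(-31/3) - 9 = -620/3 - 9 = -647/3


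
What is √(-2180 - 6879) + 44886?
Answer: 44886 + I*√9059 ≈ 44886.0 + 95.179*I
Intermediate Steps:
√(-2180 - 6879) + 44886 = √(-9059) + 44886 = I*√9059 + 44886 = 44886 + I*√9059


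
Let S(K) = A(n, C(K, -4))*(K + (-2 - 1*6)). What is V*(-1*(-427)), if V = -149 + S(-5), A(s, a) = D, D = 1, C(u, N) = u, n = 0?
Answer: -69174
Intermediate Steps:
A(s, a) = 1
S(K) = -8 + K (S(K) = 1*(K + (-2 - 1*6)) = 1*(K + (-2 - 6)) = 1*(K - 8) = 1*(-8 + K) = -8 + K)
V = -162 (V = -149 + (-8 - 5) = -149 - 13 = -162)
V*(-1*(-427)) = -(-162)*(-427) = -162*427 = -69174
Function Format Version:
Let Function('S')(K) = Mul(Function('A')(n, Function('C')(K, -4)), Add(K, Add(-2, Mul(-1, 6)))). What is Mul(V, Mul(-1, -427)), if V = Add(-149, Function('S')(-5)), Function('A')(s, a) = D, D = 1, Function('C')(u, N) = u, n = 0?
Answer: -69174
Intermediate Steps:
Function('A')(s, a) = 1
Function('S')(K) = Add(-8, K) (Function('S')(K) = Mul(1, Add(K, Add(-2, Mul(-1, 6)))) = Mul(1, Add(K, Add(-2, -6))) = Mul(1, Add(K, -8)) = Mul(1, Add(-8, K)) = Add(-8, K))
V = -162 (V = Add(-149, Add(-8, -5)) = Add(-149, -13) = -162)
Mul(V, Mul(-1, -427)) = Mul(-162, Mul(-1, -427)) = Mul(-162, 427) = -69174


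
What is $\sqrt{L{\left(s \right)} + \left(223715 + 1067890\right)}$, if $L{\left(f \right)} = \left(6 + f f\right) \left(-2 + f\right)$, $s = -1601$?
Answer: $32 i \sqrt{4011259} \approx 64090.0 i$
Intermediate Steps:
$L{\left(f \right)} = \left(-2 + f\right) \left(6 + f^{2}\right)$ ($L{\left(f \right)} = \left(6 + f^{2}\right) \left(-2 + f\right) = \left(-2 + f\right) \left(6 + f^{2}\right)$)
$\sqrt{L{\left(s \right)} + \left(223715 + 1067890\right)} = \sqrt{\left(-12 + \left(-1601\right)^{3} - 2 \left(-1601\right)^{2} + 6 \left(-1601\right)\right) + \left(223715 + 1067890\right)} = \sqrt{\left(-12 - 4103684801 - 5126402 - 9606\right) + 1291605} = \sqrt{-4108820821 + 1291605} = \sqrt{-4107529216} = 32 i \sqrt{4011259}$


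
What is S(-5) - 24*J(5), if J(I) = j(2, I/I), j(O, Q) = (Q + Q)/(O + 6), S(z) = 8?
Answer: 2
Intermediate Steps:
j(O, Q) = 2*Q/(6 + O) (j(O, Q) = (2*Q)/(6 + O) = 2*Q/(6 + O))
J(I) = 1/4 (J(I) = 2*(I/I)/(6 + 2) = 2*1/8 = 2*1*(1/8) = 1/4)
S(-5) - 24*J(5) = 8 - 24*1/4 = 8 - 6 = 2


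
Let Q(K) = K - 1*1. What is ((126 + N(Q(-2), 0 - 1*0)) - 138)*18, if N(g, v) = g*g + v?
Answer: -54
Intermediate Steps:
Q(K) = -1 + K (Q(K) = K - 1 = -1 + K)
N(g, v) = v + g² (N(g, v) = g² + v = v + g²)
((126 + N(Q(-2), 0 - 1*0)) - 138)*18 = ((126 + ((0 - 1*0) + (-1 - 2)²)) - 138)*18 = ((126 + ((0 + 0) + (-3)²)) - 138)*18 = ((126 + (0 + 9)) - 138)*18 = ((126 + 9) - 138)*18 = (135 - 138)*18 = -3*18 = -54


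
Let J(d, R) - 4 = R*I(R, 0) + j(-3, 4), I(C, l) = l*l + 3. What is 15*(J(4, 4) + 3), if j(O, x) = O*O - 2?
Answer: 390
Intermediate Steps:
j(O, x) = -2 + O² (j(O, x) = O² - 2 = -2 + O²)
I(C, l) = 3 + l² (I(C, l) = l² + 3 = 3 + l²)
J(d, R) = 11 + 3*R (J(d, R) = 4 + (R*(3 + 0²) + (-2 + (-3)²)) = 4 + (R*(3 + 0) + (-2 + 9)) = 4 + (R*3 + 7) = 4 + (3*R + 7) = 4 + (7 + 3*R) = 11 + 3*R)
15*(J(4, 4) + 3) = 15*((11 + 3*4) + 3) = 15*((11 + 12) + 3) = 15*(23 + 3) = 15*26 = 390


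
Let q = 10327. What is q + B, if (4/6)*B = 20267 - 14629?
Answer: 18784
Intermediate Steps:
B = 8457 (B = 3*(20267 - 14629)/2 = (3/2)*5638 = 8457)
q + B = 10327 + 8457 = 18784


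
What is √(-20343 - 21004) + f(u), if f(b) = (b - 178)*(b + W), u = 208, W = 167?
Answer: 11250 + I*√41347 ≈ 11250.0 + 203.34*I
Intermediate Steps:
f(b) = (-178 + b)*(167 + b) (f(b) = (b - 178)*(b + 167) = (-178 + b)*(167 + b))
√(-20343 - 21004) + f(u) = √(-20343 - 21004) + (-29726 + 208² - 11*208) = √(-41347) + (-29726 + 43264 - 2288) = I*√41347 + 11250 = 11250 + I*√41347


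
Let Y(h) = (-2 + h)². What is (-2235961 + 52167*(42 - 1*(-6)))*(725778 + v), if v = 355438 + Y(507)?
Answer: 358186081255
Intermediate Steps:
v = 610463 (v = 355438 + (-2 + 507)² = 355438 + 505² = 355438 + 255025 = 610463)
(-2235961 + 52167*(42 - 1*(-6)))*(725778 + v) = (-2235961 + 52167*(42 - 1*(-6)))*(725778 + 610463) = (-2235961 + 52167*(42 + 6))*1336241 = (-2235961 + 52167*48)*1336241 = (-2235961 + 2504016)*1336241 = 268055*1336241 = 358186081255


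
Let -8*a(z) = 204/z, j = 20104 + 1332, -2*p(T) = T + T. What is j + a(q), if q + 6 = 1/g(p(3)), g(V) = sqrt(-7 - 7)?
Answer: 10827322/505 - 51*I*sqrt(14)/1010 ≈ 21440.0 - 0.18894*I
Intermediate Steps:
p(T) = -T (p(T) = -(T + T)/2 = -T)
g(V) = I*sqrt(14) (g(V) = sqrt(-14) = I*sqrt(14))
j = 21436
q = -6 - I*sqrt(14)/14 (q = -6 + 1/(I*sqrt(14)) = -6 - I*sqrt(14)/14 ≈ -6.0 - 0.26726*I)
a(z) = -51/(2*z)
j + a(q) = 21436 - 51/(2*(-6 - I*sqrt(14)/14))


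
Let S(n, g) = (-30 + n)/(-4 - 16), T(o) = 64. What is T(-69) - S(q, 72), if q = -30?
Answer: 61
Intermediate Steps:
S(n, g) = 3/2 - n/20 (S(n, g) = (-30 + n)/(-20) = (-30 + n)*(-1/20) = 3/2 - n/20)
T(-69) - S(q, 72) = 64 - (3/2 - 1/20*(-30)) = 64 - (3/2 + 3/2) = 64 - 1*3 = 64 - 3 = 61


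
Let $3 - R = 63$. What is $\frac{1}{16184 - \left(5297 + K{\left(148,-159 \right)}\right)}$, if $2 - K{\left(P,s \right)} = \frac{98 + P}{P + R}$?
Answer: $\frac{44}{479063} \approx 9.1846 \cdot 10^{-5}$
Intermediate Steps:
$R = -60$ ($R = 3 - 63 = -60$)
$K{\left(P,s \right)} = 2 - \frac{98 + P}{-60 + P}$ ($K{\left(P,s \right)} = 2 - \frac{98 + P}{P - 60} = 2 - \frac{98 + P}{-60 + P}$)
$\frac{1}{16184 - \left(5297 + K{\left(148,-159 \right)}\right)} = \frac{1}{16184 - \left(5297 + \frac{-218 + 148}{-60 + 148}\right)} = \frac{1}{16184 - \left(5297 + \frac{1}{88} \left(-70\right)\right)} = \frac{1}{16184 - \frac{233033}{44}} = \frac{1}{\frac{479063}{44}} = \frac{44}{479063}$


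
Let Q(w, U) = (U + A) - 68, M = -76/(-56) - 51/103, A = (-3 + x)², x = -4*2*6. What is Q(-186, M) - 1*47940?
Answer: -65475651/1442 ≈ -45406.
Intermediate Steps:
x = -48 (x = -8*6 = -48)
A = 2601 (A = (-3 - 48)² = (-51)² = 2601)
M = 1243/1442 (M = -76*(-1/56) - 51*1/103 = 19/14 - 51/103 = 1243/1442 ≈ 0.86200)
Q(w, U) = 2533 + U (Q(w, U) = (U + 2601) - 68 = (2601 + U) - 68 = 2533 + U)
Q(-186, M) - 1*47940 = (2533 + 1243/1442) - 1*47940 = 3653829/1442 - 47940 = -65475651/1442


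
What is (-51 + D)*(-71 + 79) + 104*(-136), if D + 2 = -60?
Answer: -15048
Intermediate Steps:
D = -62 (D = -2 - 60 = -62)
(-51 + D)*(-71 + 79) + 104*(-136) = (-51 - 62)*(-71 + 79) + 104*(-136) = -113*8 - 14144 = -904 - 14144 = -15048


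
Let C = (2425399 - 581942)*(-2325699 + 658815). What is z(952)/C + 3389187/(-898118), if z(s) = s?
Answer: -21878974845116017/5797821462295434 ≈ -3.7737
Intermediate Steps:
C = -3072828977988 (C = 1843457*(-1666884) = -3072828977988)
z(952)/C + 3389187/(-898118) = 952/(-3072828977988) + 3389187/(-898118) = 952*(-1/3072828977988) + 3389187*(-1/898118) = -2/6455523063 - 3389187/898118 = -21878974845116017/5797821462295434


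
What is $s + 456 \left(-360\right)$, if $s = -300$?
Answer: $-164460$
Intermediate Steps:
$s + 456 \left(-360\right) = -300 + 456 \left(-360\right) = -300 - 164160 = -164460$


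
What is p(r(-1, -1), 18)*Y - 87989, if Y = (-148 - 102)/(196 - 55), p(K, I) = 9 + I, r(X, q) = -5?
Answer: -4137733/47 ≈ -88037.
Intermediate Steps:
Y = -250/141 ≈ -1.7731
p(r(-1, -1), 18)*Y - 87989 = (9 + 18)*(-250/141) - 87989 = 27*(-250/141) - 87989 = -2250/47 - 87989 = -4137733/47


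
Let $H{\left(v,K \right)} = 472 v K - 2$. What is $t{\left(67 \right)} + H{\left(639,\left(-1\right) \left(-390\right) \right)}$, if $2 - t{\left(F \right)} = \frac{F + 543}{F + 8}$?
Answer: $\frac{1764406678}{15} \approx 1.1763 \cdot 10^{8}$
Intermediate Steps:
$H{\left(v,K \right)} = -2 + 472 K v$ ($H{\left(v,K \right)} = 472 K v - 2 = -2 + 472 K v$)
$t{\left(F \right)} = 2 - \frac{543 + F}{8 + F}$ ($t{\left(F \right)} = 2 - \frac{F + 543}{F + 8} = 2 - \frac{543 + F}{8 + F}$)
$t{\left(67 \right)} + H{\left(639,\left(-1\right) \left(-390\right) \right)} = \frac{-527 + 67}{8 + 67} - \left(2 - 472 \left(\left(-1\right) \left(-390\right)\right) 639\right) = \frac{1}{75} \left(-460\right) - \left(2 - 117627120\right) = \frac{1}{75} \left(-460\right) + \left(-2 + 117627120\right) = - \frac{92}{15} + 117627118 = \frac{1764406678}{15}$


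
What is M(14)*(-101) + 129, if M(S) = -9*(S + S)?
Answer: 25581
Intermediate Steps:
M(S) = -18*S
M(14)*(-101) + 129 = -18*14*(-101) + 129 = -252*(-101) + 129 = 25452 + 129 = 25581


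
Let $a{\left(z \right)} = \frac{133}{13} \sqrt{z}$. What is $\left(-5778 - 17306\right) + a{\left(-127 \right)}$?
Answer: $-23084 + \frac{133 i \sqrt{127}}{13} \approx -23084.0 + 115.29 i$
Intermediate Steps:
$a{\left(z \right)} = \frac{133 \sqrt{z}}{13}$ ($a{\left(z \right)} = 133 \cdot \frac{1}{13} \sqrt{z} = \frac{133 \sqrt{z}}{13}$)
$\left(-5778 - 17306\right) + a{\left(-127 \right)} = \left(-5778 - 17306\right) + \frac{133 \sqrt{-127}}{13} = \left(-5778 - 17306\right) + \frac{133 i \sqrt{127}}{13} = -23084 + \frac{133 i \sqrt{127}}{13}$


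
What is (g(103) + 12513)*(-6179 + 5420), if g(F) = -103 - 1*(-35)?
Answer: -9445755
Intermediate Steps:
g(F) = -68 (g(F) = -103 + 35 = -68)
(g(103) + 12513)*(-6179 + 5420) = (-68 + 12513)*(-6179 + 5420) = 12445*(-759) = -9445755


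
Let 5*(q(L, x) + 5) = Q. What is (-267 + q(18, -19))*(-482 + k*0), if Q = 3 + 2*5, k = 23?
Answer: 649254/5 ≈ 1.2985e+5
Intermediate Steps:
Q = 13 (Q = 3 + 10 = 13)
q(L, x) = -12/5 (q(L, x) = -5 + (⅕)*13 = -5 + 13/5 = -12/5)
(-267 + q(18, -19))*(-482 + k*0) = (-267 - 12/5)*(-482 + 23*0) = -1347*(-482 + 0)/5 = -1347/5*(-482) = 649254/5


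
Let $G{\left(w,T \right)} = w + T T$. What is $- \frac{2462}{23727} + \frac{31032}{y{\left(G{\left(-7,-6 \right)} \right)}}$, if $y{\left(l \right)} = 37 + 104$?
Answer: $\frac{245316374}{1115169} \approx 219.98$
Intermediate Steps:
$G{\left(w,T \right)} = w + T^{2}$
$y{\left(l \right)} = 141$
$- \frac{2462}{23727} + \frac{31032}{y{\left(G{\left(-7,-6 \right)} \right)}} = - \frac{2462}{23727} + \frac{31032}{141} = \left(-2462\right) \frac{1}{23727} + 31032 \cdot \frac{1}{141} = - \frac{2462}{23727} + \frac{10344}{47} = \frac{245316374}{1115169}$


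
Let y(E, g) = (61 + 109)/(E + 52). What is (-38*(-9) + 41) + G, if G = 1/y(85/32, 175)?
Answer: 2085269/5440 ≈ 383.32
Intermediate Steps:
y(E, g) = 170/(52 + E)
G = 1749/5440 (G = 1/(170/(52 + 85/32)) = 1/(170/(1749/32)) = 1/(170*(32/1749)) = 1/(5440/1749) = 1749/5440 ≈ 0.32151)
(-38*(-9) + 41) + G = (-38*(-9) + 41) + 1749/5440 = (342 + 41) + 1749/5440 = 383 + 1749/5440 = 2085269/5440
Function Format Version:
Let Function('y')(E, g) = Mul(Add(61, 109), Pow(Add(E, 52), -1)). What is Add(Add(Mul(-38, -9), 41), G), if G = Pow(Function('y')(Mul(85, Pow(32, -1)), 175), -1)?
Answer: Rational(2085269, 5440) ≈ 383.32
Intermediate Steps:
Function('y')(E, g) = Mul(170, Pow(Add(52, E), -1))
G = Rational(1749, 5440) (G = Pow(Mul(170, Pow(Add(52, Mul(85, Pow(32, -1))), -1)), -1) = Pow(Mul(170, Pow(Add(52, Mul(85, Rational(1, 32))), -1)), -1) = Pow(Mul(170, Pow(Add(52, Rational(85, 32)), -1)), -1) = Pow(Mul(170, Pow(Rational(1749, 32), -1)), -1) = Pow(Mul(170, Rational(32, 1749)), -1) = Pow(Rational(5440, 1749), -1) = Rational(1749, 5440) ≈ 0.32151)
Add(Add(Mul(-38, -9), 41), G) = Add(Add(Mul(-38, -9), 41), Rational(1749, 5440)) = Add(Add(342, 41), Rational(1749, 5440)) = Add(383, Rational(1749, 5440)) = Rational(2085269, 5440)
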